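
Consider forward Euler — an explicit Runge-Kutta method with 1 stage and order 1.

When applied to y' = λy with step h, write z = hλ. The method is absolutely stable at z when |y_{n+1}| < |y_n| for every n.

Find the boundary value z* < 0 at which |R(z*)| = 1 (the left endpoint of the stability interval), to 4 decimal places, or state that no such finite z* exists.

z* = -2.0000.

With y'=λy (z=hλ):
  order 1, 1-stage ⇒ R(z)=1+z
  (e.g. R(-1.64)=-0.64000, |R|=0.64000)

Find x<0 with |R(x)|<1.
x=-1.64: |R|=0.6400
|R(-1.91)|=0.9100 |R(-1.22)|=0.2200 |R(-0.63)|=0.3700
Bisect:
  x_lo=-2.8408 |R|=1.8408  x_hi=-0.3790 |R|=0.6210
  mid=-1.60989 |R|=0.60989 →hi
  mid=-2.22535 |R|=1.22535 →lo
  mid=-1.91762 |R|=0.91762 →hi
  mid=-2.07149 |R|=1.07149 →lo
  mid=-1.99455 |R|=0.99455 →hi
  mid=-2.03302 |R|=1.03302 →lo
  mid=-2.01379 |R|=1.01379 →lo
  ...
  [-2.00011,-1.99996] ⇒ x*=-2.0000
Stable set (-2.0000, 0).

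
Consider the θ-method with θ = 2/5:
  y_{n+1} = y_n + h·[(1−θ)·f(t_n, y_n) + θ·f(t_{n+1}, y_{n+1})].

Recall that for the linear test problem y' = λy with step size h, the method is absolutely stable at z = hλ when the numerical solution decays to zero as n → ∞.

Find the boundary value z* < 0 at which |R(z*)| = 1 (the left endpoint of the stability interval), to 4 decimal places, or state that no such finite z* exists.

left endpoint -10.0000.

Test eqn y'=λy, z=hλ:
  y_{n+1} = y_n + z·[3/5·y_n + 2/5·y_{n+1}] ⇒ (1 − 2/5z)y_{n+1} = (1 + 3/5z)y_n
  ⇒ R(z) = (1 + 3/5z)/(1 − 2/5z).

Boundary: |R(x)|=1, x<0.
x=-1.47: |R|=0.0743
R=−1: 1+3/5x = −1+2/5x ⇒ -1/5x=2 ⇒ x=2/(-1/5)=-10.0000
Confirm numerically:
  x=-8.043: |R|=0.90719 <1
  x=-4.346: |R|=0.58706 <1
  x=-4.311: |R|=0.58237 <1
  x=-10.595: |R|=1.02272 >1
  x=-10.180: |R|=1.00710 >1
Stable set (-10.0000, 0).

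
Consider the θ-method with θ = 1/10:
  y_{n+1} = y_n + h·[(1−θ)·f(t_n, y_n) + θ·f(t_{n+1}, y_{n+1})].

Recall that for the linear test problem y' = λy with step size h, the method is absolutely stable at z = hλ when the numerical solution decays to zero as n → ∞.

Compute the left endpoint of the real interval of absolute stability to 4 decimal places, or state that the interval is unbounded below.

left endpoint -2.5000.

Test eqn y'=λy, z=hλ:
  y_{n+1} = y_n + z·[9/10·y_n + 1/10·y_{n+1}] ⇒ (1 − 1/10z)y_{n+1} = (1 + 9/10z)y_n
  ⇒ R(z) = (1 + 9/10z)/(1 − 1/10z).

Boundary: |R(x)|=1, x<0.
x=-1.46: |R|=0.2740
R=−1: 1+9/10x = −1+1/10x ⇒ -4/5x=2 ⇒ x=2/(-4/5)=-2.5000
Confirm numerically:
  x=-2.422: |R|=0.94977 <1
  x=-2.180: |R|=0.78982 <1
  x=-1.864: |R|=0.57114 <1
  x=-1.360: |R|=0.19718 <1
  x=-2.998: |R|=1.30651 >1
  x=-2.903: |R|=1.24986 >1
  x=-2.863: |R|=1.22576 >1
Interval (-2.5000, 0).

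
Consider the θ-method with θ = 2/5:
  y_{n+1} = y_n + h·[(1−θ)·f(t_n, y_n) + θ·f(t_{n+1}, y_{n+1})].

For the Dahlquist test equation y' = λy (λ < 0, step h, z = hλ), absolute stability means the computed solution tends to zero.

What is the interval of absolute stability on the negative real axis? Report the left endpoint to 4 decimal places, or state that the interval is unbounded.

(-10.0000, 0).

Test eqn y'=λy, z=hλ:
  y_{n+1} = y_n + z·[3/5·y_n + 2/5·y_{n+1}] ⇒ (1 − 2/5z)y_{n+1} = (1 + 3/5z)y_n
  Hence R(z) = (1 + 3/5z)/(1 − 2/5z).

Find x<0 with |R(x)|<1.
x=-1.04: |R|=0.2655
R=−1: 1+3/5x = −1+2/5x ⇒ -1/5x=2 ⇒ x=2/(-1/5)=-10.0000
Confirm numerically:
  x=-8.005: |R|=0.90505 <1
  x=-7.724: |R|=0.88869 <1
  x=-7.632: |R|=0.88314 <1
  x=-4.420: |R|=0.59682 <1
  x=-10.583: |R|=1.02228 >1
  x=-10.368: |R|=1.01430 >1
  x=-10.265: |R|=1.01038 >1
So |R|<1 on (-10.0000, 0).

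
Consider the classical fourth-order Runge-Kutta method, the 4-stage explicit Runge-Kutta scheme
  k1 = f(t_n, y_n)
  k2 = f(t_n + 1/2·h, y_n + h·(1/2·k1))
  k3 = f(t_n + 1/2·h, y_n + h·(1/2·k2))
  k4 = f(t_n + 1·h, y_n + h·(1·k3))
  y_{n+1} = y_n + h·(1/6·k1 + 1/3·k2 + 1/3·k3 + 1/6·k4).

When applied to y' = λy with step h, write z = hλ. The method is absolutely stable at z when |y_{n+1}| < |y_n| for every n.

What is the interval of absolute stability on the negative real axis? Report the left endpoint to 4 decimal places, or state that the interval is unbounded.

Test eqn y'=λy, z=hλ:
  order 4, 4-stage ⇒ R(z)=1+z+z^2/2+z^3/6+z^4/24
  (e.g. R(-0.96)=0.38873, |R|=0.38873)

Need |R(x)|<1, x<0.
x=-0.96: |R|=0.3887
|R(-2.37)|=0.5343 |R(-1.53)|=0.2718 |R(-0.99)|=0.3784
Bisect:
  x_lo=-3.4227 |R|=2.4703  x_hi=-0.3901 |R|=0.6771
  mid=-1.90639 |R|=0.30638 →hi
  mid=-2.66454 |R|=0.83270 →hi
  mid=-3.04362 |R|=1.46465 →lo
  mid=-2.85408 |R|=1.10876 →lo
  mid=-2.75931 |R|=0.96153 →hi
  mid=-2.80670 |R|=1.03275 →lo
  mid=-2.78301 |R|=0.99656 →hi
  mid=-2.79485 |R|=1.01451 →lo
  mid=-2.78893 |R|=1.00550 →lo
  mid=-2.78597 |R|=1.00102 →lo
  ...
  [-2.78541,-2.78523] ⇒ x*=-2.7853
So |R|<1 on (-2.7853, 0).

z∈(-2.7853,0).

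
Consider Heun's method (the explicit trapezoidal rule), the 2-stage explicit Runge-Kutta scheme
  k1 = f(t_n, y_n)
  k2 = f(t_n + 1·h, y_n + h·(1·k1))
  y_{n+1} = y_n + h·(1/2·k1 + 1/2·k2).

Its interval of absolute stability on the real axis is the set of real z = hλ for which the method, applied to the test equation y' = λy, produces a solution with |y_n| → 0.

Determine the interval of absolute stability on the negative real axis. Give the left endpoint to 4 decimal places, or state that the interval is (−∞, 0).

Set f=λy, z=hλ:
  order 2, 2-stage ⇒ R(z)=1+z+z^2/2
  (e.g. R(-1.55)=0.65125, |R|=0.65125)

Solve |R(x)|<1 on ℝ⁻.
x=-1.55: |R|=0.6513
|R(-1.06)|=0.5018 |R(-0.95)|=0.5012 |R(-0.71)|=0.5421
Bisect:
  x_lo=-2.7919 |R|=2.1055  x_hi=-0.3873 |R|=0.6877
  mid=-1.58961 |R|=0.67382 →hi
  mid=-2.19077 |R|=1.20896 →lo
  mid=-1.89019 |R|=0.89622 →hi
  mid=-2.04048 |R|=1.04130 →lo
  mid=-1.96533 |R|=0.96594 →hi
  mid=-2.00291 |R|=1.00291 →lo
  mid=-1.98412 |R|=0.98425 →hi
  mid=-1.99351 |R|=0.99353 →hi
  ...
  [-2.00012,-1.99997] ⇒ x*=-2.0000
So |R|<1 on (-2.0000, 0).

z∈(-2.0000,0).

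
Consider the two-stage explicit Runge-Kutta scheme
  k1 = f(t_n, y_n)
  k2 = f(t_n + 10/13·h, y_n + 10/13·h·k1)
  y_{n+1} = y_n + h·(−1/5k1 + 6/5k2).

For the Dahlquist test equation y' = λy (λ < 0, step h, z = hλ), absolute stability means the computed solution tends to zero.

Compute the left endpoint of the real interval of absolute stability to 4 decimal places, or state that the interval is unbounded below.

left endpoint -1.0833.

Test eqn y'=λy, z=hλ:
  k1=λy_n ⇒ h·k1=z·y_n;  k2=λ(1+10/13z)y_n ⇒ h·k2=z(1+10/13z)y_n
  y_{n+1}/y_n = 1 − 1/5z + 6/5z(1+10/13z) = 1 + z + 12/13z²
  ⇒ R(z) = 1 + z + 12/13z².

Solve |R(x)|<1 on ℝ⁻.
x=-1.14: |R|=1.0596
R=1: x+12/13x²=0 ⇒ x=−13/12=-1.0833; min R=1−1/(4·12/13)=0.7292>−1
Confirm numerically:
  x=-0.847: |R|=0.81522 <1
  x=-0.843: |R|=0.81298 <1
  x=-0.595: |R|=0.73179 <1
  x=-0.481: |R|=0.73256 <1
  x=-1.227: |R|=1.16272 >1
  x=-1.222: |R|=1.15642 >1
Stable set (-1.0833, 0).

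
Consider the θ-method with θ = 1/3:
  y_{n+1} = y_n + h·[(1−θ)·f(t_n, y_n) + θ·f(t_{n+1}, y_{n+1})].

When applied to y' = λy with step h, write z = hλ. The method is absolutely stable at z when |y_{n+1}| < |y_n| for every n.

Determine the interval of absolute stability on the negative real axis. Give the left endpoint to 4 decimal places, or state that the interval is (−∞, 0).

On y'=λy, z=hλ:
  y_{n+1} = y_n + z·[2/3·y_n + 1/3·y_{n+1}] ⇒ (1 − 1/3z)y_{n+1} = (1 + 2/3z)y_n
  so R(z) = (1 + 2/3z)/(1 − 1/3z).

Find x<0 with |R(x)|<1.
x=-1.14: |R|=0.1739
R=−1: 1+2/3x = −1+1/3x ⇒ -1/3x=2 ⇒ x=2/(-1/3)=-6.0000
Confirm numerically:
  x=-5.260: |R|=0.91041 <1
  x=-4.362: |R|=0.77751 <1
  x=-3.256: |R|=0.56138 <1
  x=-2.931: |R|=0.48255 <1
  x=-6.264: |R|=1.02850 >1
  x=-6.090: |R|=1.00990 >1
So |R|<1 on (-6.0000, 0).

(-6.0000, 0).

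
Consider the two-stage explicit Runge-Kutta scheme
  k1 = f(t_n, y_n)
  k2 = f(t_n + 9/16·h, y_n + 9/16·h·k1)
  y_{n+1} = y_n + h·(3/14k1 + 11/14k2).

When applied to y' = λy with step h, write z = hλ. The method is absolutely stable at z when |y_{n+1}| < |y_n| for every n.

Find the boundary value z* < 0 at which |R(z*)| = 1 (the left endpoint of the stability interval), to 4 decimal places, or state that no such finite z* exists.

On y'=λy, z=hλ:
  k1=λy_n ⇒ h·k1=z·y_n;  k2=λ(1+9/16z)y_n ⇒ h·k2=z(1+9/16z)y_n
  y_{n+1}/y_n = 1 + 3/14z + 11/14z(1+9/16z) = 1 + z + 99/224z²
  ⇒ R(z) = 1 + z + 99/224z².

Solve |R(x)|<1 on ℝ⁻.
x=-0.69: |R|=0.5204
R=1: x+99/224x²=0 ⇒ x=−224/99=-2.2626; min R=1−1/(4·99/224)=0.4343>−1
Confirm numerically:
  x=-2.217: |R|=0.95529 <1
  x=-1.979: |R|=0.75193 <1
  x=-1.514: |R|=0.49907 <1
  x=-2.809: |R|=1.67831 >1
  x=-2.615: |R|=1.40725 >1
  x=-2.328: |R|=1.06726 >1
So |R|<1 on (-2.2626, 0).

left endpoint -2.2626.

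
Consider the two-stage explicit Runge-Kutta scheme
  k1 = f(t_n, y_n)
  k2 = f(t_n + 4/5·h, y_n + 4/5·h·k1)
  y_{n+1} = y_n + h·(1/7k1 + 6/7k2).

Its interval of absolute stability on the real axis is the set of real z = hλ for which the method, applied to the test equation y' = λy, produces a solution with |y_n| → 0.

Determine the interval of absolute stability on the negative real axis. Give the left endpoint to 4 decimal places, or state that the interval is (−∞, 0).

z∈(-1.4583,0).

Test eqn y'=λy, z=hλ:
  k1=λy_n ⇒ h·k1=z·y_n;  k2=λ(1+4/5z)y_n ⇒ h·k2=z(1+4/5z)y_n
  y_{n+1}/y_n = 1 + 1/7z + 6/7z(1+4/5z) = 1 + z + 24/35z²
  ⇒ R(z) = 1 + z + 24/35z².

Find x<0 with |R(x)|<1.
x=-1.55: |R|=1.0974
R=1: x+24/35x²=0 ⇒ x=−35/24=-1.4583; min R=1−1/(4·24/35)=0.6354>−1
Confirm numerically:
  x=-1.401: |R|=0.94492 <1
  x=-1.289: |R|=0.85033 <1
  x=-1.241: |R|=0.81506 <1
  x=-0.658: |R|=0.63889 <1
  x=-1.885: |R|=1.55150 >1
  x=-1.633: |R|=1.19559 >1
Stable set (-1.4583, 0).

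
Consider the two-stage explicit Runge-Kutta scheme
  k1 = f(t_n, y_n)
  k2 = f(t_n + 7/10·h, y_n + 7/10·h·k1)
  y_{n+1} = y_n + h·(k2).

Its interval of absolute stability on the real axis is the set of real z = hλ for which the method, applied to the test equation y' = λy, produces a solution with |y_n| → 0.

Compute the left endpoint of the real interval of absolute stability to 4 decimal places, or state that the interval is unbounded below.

On y'=λy, z=hλ:
  k1=λy_n ⇒ h·k1=z·y_n;  k2=λ(1+7/10z)y_n ⇒ h·k2=z(1+7/10z)y_n
  y_{n+1}/y_n = 1 + z(1+7/10z) = 1 + z + 7/10z²
  ⇒ R(z) = 1 + z + 7/10z².

Find x<0 with |R(x)|<1.
x=-0.64: |R|=0.6467
R=1: x+7/10x²=0 ⇒ x=−10/7=-1.4286; min R=1−1/(4·7/10)=0.6429>−1
Confirm numerically:
  x=-1.245: |R|=0.84002 <1
  x=-1.219: |R|=0.82117 <1
  x=-0.911: |R|=0.66994 <1
  x=-0.651: |R|=0.64566 <1
  x=-1.789: |R|=1.45136 >1
  x=-1.682: |R|=1.29839 >1
  x=-1.627: |R|=1.22599 >1
So |R|<1 on (-1.4286, 0).

z* = -1.4286.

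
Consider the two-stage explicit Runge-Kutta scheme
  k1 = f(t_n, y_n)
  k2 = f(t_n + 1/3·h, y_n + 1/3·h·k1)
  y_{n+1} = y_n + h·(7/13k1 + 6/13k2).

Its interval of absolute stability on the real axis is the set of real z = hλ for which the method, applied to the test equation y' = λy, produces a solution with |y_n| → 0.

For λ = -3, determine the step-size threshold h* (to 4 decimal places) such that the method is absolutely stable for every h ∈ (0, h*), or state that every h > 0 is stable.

(-6.5000,0); λ=-3 ⇒ h* = (13/2)/3 = 2.1667.

On y'=λy, z=hλ:
  k1=λy_n ⇒ h·k1=z·y_n;  k2=λ(1+1/3z)y_n ⇒ h·k2=z(1+1/3z)y_n
  y_{n+1}/y_n = 1 + 7/13z + 6/13z(1+1/3z) = 1 + z + 2/13z²
  so R(z) = 1 + z + 2/13z².

Solve |R(x)|<1 on ℝ⁻.
x=-1.46: |R|=0.1321
R=1: x+2/13x²=0 ⇒ x=−13/2=-6.5000; min R=1−1/(4·2/13)=-0.6250>−1
Confirm numerically:
  x=-5.259: |R|=0.00406 <1
  x=-4.826: |R|=0.24288 <1
  x=-3.656: |R|=0.59964 <1
  x=-6.957: |R|=1.48913 >1
  x=-6.932: |R|=1.46071 >1
Interval (-6.5000, 0).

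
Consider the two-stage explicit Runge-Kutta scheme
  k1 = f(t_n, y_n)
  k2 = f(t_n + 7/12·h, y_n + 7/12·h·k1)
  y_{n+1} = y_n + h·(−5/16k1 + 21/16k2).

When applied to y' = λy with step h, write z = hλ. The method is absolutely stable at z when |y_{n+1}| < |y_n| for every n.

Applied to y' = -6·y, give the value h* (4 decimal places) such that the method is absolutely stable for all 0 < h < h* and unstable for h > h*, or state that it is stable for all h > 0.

Test eqn y'=λy, z=hλ:
  k1=λy_n ⇒ h·k1=z·y_n;  k2=λ(1+7/12z)y_n ⇒ h·k2=z(1+7/12z)y_n
  y_{n+1}/y_n = 1 − 5/16z + 21/16z(1+7/12z) = 1 + z + 49/64z²
  so R(z) = 1 + z + 49/64z².

Need |R(x)|<1, x<0.
x=-1.42: |R|=1.1238
R=1: x+49/64x²=0 ⇒ x=−64/49=-1.3061; min R=1−1/(4·49/64)=0.6735>−1
Confirm numerically:
  x=-1.279: |R|=0.97344 <1
  x=-0.944: |R|=0.73828 <1
  x=-0.868: |R|=0.70884 <1
  x=-1.887: |R|=1.83921 >1
  x=-1.818: |R|=1.71249 >1
Stable set (-1.3061, 0).

(-1.3061,0); λ=-6 ⇒ h* = (64/49)/6 = 0.2177.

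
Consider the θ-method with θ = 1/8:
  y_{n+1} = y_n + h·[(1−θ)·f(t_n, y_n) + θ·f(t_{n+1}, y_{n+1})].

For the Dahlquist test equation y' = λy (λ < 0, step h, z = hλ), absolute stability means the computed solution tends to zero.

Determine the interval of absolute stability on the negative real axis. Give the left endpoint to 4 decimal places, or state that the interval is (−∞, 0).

(-2.6667, 0).

Set f=λy, z=hλ:
  y_{n+1} = y_n + z·[7/8·y_n + 1/8·y_{n+1}] ⇒ (1 − 1/8z)y_{n+1} = (1 + 7/8z)y_n
  ⇒ R(z) = (1 + 7/8z)/(1 − 1/8z).

Find x<0 with |R(x)|<1.
x=-1.59: |R|=0.3264
R=−1: 1+7/8x = −1+1/8x ⇒ -3/4x=2 ⇒ x=2/(-3/4)=-2.6667
Confirm numerically:
  x=-1.990: |R|=0.59359 <1
  x=-1.663: |R|=0.37680 <1
  x=-1.300: |R|=0.11828 <1
  x=-1.184: |R|=0.03136 <1
  x=-3.241: |R|=1.30656 >1
  x=-3.039: |R|=1.20237 >1
Interval (-2.6667, 0).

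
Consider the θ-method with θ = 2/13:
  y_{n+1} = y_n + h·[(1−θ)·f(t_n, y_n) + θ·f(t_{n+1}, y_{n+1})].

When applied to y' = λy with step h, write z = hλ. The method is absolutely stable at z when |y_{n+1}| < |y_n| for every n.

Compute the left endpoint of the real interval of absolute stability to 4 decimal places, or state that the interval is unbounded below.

left endpoint -2.8889.

On y'=λy, z=hλ:
  y_{n+1} = y_n + z·[11/13·y_n + 2/13·y_{n+1}] ⇒ (1 − 2/13z)y_{n+1} = (1 + 11/13z)y_n
  ⇒ R(z) = (1 + 11/13z)/(1 − 2/13z).

Find x<0 with |R(x)|<1.
x=-0.3: |R|=0.7132
R=−1: 1+11/13x = −1+2/13x ⇒ -9/13x=2 ⇒ x=2/(-9/13)=-2.8889
Confirm numerically:
  x=-2.822: |R|=0.96771 <1
  x=-2.451: |R|=0.77986 <1
  x=-1.322: |R|=0.09857 <1
  x=-3.434: |R|=1.24693 >1
  x=-3.230: |R|=1.15776 >1
  x=-3.090: |R|=1.09437 >1
Stable set (-2.8889, 0).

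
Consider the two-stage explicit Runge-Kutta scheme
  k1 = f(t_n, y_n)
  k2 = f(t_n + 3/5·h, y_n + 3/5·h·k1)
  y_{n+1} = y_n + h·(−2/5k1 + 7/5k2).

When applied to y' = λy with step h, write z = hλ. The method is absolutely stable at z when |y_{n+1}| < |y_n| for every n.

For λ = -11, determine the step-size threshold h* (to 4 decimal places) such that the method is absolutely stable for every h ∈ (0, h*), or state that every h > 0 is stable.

On y'=λy, z=hλ:
  k1=λy_n ⇒ h·k1=z·y_n;  k2=λ(1+3/5z)y_n ⇒ h·k2=z(1+3/5z)y_n
  y_{n+1}/y_n = 1 − 2/5z + 7/5z(1+3/5z) = 1 + z + 21/25z²
  R(z) = 1 + z + 21/25z².

Boundary: |R(x)|=1, x<0.
x=-0.98: |R|=0.8267
R=1: x+21/25x²=0 ⇒ x=−25/21=-1.1905; min R=1−1/(4·21/25)=0.7024>−1
Confirm numerically:
  x=-0.956: |R|=0.81171 <1
  x=-0.944: |R|=0.80455 <1
  x=-0.554: |R|=0.70381 <1
  x=-1.476: |R|=1.35400 >1
  x=-1.444: |R|=1.30751 >1
So |R|<1 on (-1.1905, 0).

(-1.1905,0); λ=-11 ⇒ h* = (25/21)/11 = 0.1082.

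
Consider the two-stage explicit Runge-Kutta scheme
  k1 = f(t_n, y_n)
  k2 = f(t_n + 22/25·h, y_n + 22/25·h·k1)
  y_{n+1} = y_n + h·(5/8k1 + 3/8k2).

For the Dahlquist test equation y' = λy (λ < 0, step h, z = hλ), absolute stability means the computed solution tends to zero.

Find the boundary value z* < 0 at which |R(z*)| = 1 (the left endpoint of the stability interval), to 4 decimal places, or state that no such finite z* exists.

left endpoint -3.0303.

Test eqn y'=λy, z=hλ:
  k1=λy_n ⇒ h·k1=z·y_n;  k2=λ(1+22/25z)y_n ⇒ h·k2=z(1+22/25z)y_n
  y_{n+1}/y_n = 1 + 5/8z + 3/8z(1+22/25z) = 1 + z + 33/100z²
  R(z) = 1 + z + 33/100z².

Boundary: |R(x)|=1, x<0.
x=-0.63: |R|=0.5010
R=1: x+33/100x²=0 ⇒ x=−100/33=-3.0303; min R=1−1/(4·33/100)=0.2424>−1
Confirm numerically:
  x=-2.689: |R|=0.69714 <1
  x=-2.593: |R|=0.62580 <1
  x=-2.461: |R|=0.53765 <1
  x=-1.865: |R|=0.28281 <1
  x=-3.365: |R|=1.37166 >1
  x=-3.195: |R|=1.17365 >1
Stable set (-3.0303, 0).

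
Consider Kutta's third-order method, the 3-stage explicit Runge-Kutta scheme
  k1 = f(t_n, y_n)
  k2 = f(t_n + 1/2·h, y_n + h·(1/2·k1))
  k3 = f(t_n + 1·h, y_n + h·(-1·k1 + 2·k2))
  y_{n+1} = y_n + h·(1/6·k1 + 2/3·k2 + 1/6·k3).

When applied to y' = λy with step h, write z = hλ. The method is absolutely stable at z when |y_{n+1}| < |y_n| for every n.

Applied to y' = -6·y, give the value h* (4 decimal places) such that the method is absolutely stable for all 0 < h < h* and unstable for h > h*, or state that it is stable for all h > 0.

(-2.5127,0); λ=-6 ⇒ h* = 0.4188.

Set f=λy, z=hλ:
  order 3, 3-stage ⇒ R(z)=1+z+z^2/2+z^3/6
  (e.g. R(-1.78)=-0.13576, |R|=0.13576)

Need |R(x)|<1, x<0.
x=-1.78: |R|=0.1358
|R(-2.75)|=1.4349 |R(-2.57)|=1.0966 |R(-1.87)|=0.2114
Bisect:
  x_lo=-3.0148 |R|=2.0373  x_hi=-0.2816 |R|=0.7544
  mid=-1.64818 |R|=0.03615 →hi
  mid=-2.33150 |R|=0.72585 →hi
  mid=-2.67316 |R|=1.28390 →lo
  mid=-2.50233 |R|=0.98295 →hi
  mid=-2.58774 |R|=1.12763 →lo
  mid=-2.54504 |R|=1.05389 →lo
  mid=-2.52368 |R|=1.01807 →lo
  mid=-2.51300 |R|=1.00043 →lo
  mid=-2.50767 |R|=0.99167 →hi
  ...
  [-2.51284,-2.51267] ⇒ x*=-2.5127
Interval (-2.5127, 0).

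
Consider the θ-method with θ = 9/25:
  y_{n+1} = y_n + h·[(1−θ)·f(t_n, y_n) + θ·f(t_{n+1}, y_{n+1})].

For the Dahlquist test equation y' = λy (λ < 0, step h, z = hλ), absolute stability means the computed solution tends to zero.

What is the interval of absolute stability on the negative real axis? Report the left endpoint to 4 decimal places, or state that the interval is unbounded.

Test eqn y'=λy, z=hλ:
  y_{n+1} = y_n + z·[16/25·y_n + 9/25·y_{n+1}] ⇒ (1 − 9/25z)y_{n+1} = (1 + 16/25z)y_n
  Hence R(z) = (1 + 16/25z)/(1 − 9/25z).

Solve |R(x)|<1 on ℝ⁻.
x=-1.13: |R|=0.1968
R=−1: 1+16/25x = −1+9/25x ⇒ -7/25x=2 ⇒ x=2/(-7/25)=-7.1429
Confirm numerically:
  x=-5.340: |R|=0.82727 <1
  x=-4.428: |R|=0.70696 <1
  x=-4.061: |R|=0.64950 <1
  x=-7.544: |R|=1.03023 >1
  x=-7.411: |R|=1.02047 >1
  x=-7.188: |R|=1.00352 >1
Stable set (-7.1429, 0).

z∈(-7.1429,0).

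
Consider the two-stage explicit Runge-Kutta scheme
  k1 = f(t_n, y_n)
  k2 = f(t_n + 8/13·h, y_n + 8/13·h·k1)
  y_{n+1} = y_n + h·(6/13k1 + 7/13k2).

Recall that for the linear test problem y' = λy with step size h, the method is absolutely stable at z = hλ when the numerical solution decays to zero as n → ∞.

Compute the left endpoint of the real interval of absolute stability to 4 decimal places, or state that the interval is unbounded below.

With y'=λy (z=hλ):
  k1=λy_n ⇒ h·k1=z·y_n;  k2=λ(1+8/13z)y_n ⇒ h·k2=z(1+8/13z)y_n
  y_{n+1}/y_n = 1 + 6/13z + 7/13z(1+8/13z) = 1 + z + 56/169z²
  R(z) = 1 + z + 56/169z².

Boundary: |R(x)|=1, x<0.
x=-1.12: |R|=0.2957
R=1: x+56/169x²=0 ⇒ x=−169/56=-3.0179; min R=1−1/(4·56/169)=0.2455>−1
Confirm numerically:
  x=-2.876: |R|=0.86481 <1
  x=-2.531: |R|=0.59169 <1
  x=-2.087: |R|=0.35627 <1
  x=-1.383: |R|=0.25079 <1
  x=-3.167: |R|=1.15651 >1
  x=-3.129: |R|=1.11524 >1
Interval (-3.0179, 0).

z* = -3.0179.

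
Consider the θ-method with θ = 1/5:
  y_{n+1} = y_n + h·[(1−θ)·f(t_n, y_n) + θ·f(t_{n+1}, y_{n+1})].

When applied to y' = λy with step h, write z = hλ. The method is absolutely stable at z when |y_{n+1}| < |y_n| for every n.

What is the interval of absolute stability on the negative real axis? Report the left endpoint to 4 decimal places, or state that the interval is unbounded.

z∈(-3.3333,0).

With y'=λy (z=hλ):
  y_{n+1} = y_n + z·[4/5·y_n + 1/5·y_{n+1}] ⇒ (1 − 1/5z)y_{n+1} = (1 + 4/5z)y_n
  R(z) = (1 + 4/5z)/(1 − 1/5z).

Find x<0 with |R(x)|<1.
x=-1.23: |R|=0.0128
R=−1: 1+4/5x = −1+1/5x ⇒ -3/5x=2 ⇒ x=2/(-3/5)=-3.3333
Confirm numerically:
  x=-3.291: |R|=0.98468 <1
  x=-1.983: |R|=0.41988 <1
  x=-1.929: |R|=0.39198 <1
  x=-1.563: |R|=0.19077 <1
  x=-3.924: |R|=1.19857 >1
  x=-3.468: |R|=1.04771 >1
  x=-3.460: |R|=1.04492 >1
Stable set (-3.3333, 0).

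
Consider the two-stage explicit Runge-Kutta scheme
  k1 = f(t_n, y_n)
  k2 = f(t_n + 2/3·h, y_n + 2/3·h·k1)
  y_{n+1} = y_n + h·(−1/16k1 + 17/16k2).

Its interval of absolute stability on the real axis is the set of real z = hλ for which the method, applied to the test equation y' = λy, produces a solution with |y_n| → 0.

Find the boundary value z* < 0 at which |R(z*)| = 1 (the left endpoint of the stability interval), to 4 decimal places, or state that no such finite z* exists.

With y'=λy (z=hλ):
  k1=λy_n ⇒ h·k1=z·y_n;  k2=λ(1+2/3z)y_n ⇒ h·k2=z(1+2/3z)y_n
  y_{n+1}/y_n = 1 − 1/16z + 17/16z(1+2/3z) = 1 + z + 17/24z²
  Hence R(z) = 1 + z + 17/24z².

Need |R(x)|<1, x<0.
x=-1.01: |R|=0.7126
R=1: x+17/24x²=0 ⇒ x=−24/17=-1.4118; min R=1−1/(4·17/24)=0.6471>−1
Confirm numerically:
  x=-1.159: |R|=0.79249 <1
  x=-0.927: |R|=0.68169 <1
  x=-0.925: |R|=0.68107 <1
  x=-0.609: |R|=0.65371 <1
  x=-1.870: |R|=1.60697 >1
  x=-1.660: |R|=1.29188 >1
  x=-1.580: |R|=1.18828 >1
So |R|<1 on (-1.4118, 0).

left endpoint -1.4118.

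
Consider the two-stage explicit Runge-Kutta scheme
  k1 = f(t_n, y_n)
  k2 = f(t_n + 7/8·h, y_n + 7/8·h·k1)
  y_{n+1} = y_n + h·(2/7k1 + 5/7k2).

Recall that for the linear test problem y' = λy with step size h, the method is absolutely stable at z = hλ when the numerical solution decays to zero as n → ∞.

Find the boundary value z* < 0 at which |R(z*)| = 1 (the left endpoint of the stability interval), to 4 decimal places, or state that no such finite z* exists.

left endpoint -1.6000.

Set f=λy, z=hλ:
  k1=λy_n ⇒ h·k1=z·y_n;  k2=λ(1+7/8z)y_n ⇒ h·k2=z(1+7/8z)y_n
  y_{n+1}/y_n = 1 + 2/7z + 5/7z(1+7/8z) = 1 + z + 5/8z²
  R(z) = 1 + z + 5/8z².

Find x<0 with |R(x)|<1.
x=-0.67: |R|=0.6106
R=1: x+5/8x²=0 ⇒ x=−8/5=-1.6000; min R=1−1/(4·5/8)=0.6000>−1
Confirm numerically:
  x=-1.419: |R|=0.83948 <1
  x=-0.913: |R|=0.60798 <1
  x=-0.899: |R|=0.60613 <1
  x=-2.065: |R|=1.60014 >1
  x=-2.049: |R|=1.57500 >1
  x=-1.869: |R|=1.31423 >1
Stable set (-1.6000, 0).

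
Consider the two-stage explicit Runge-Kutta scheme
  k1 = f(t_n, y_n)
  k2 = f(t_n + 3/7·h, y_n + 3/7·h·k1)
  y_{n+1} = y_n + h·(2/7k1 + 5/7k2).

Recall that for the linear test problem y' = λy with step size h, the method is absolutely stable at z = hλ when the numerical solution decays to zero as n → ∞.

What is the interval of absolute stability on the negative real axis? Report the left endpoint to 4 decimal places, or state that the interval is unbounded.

(-3.2667, 0).

With y'=λy (z=hλ):
  k1=λy_n ⇒ h·k1=z·y_n;  k2=λ(1+3/7z)y_n ⇒ h·k2=z(1+3/7z)y_n
  y_{n+1}/y_n = 1 + 2/7z + 5/7z(1+3/7z) = 1 + z + 15/49z²
  Hence R(z) = 1 + z + 15/49z².

Need |R(x)|<1, x<0.
x=-0.65: |R|=0.4793
R=1: x+15/49x²=0 ⇒ x=−49/15=-3.2667; min R=1−1/(4·15/49)=0.1833>−1
Confirm numerically:
  x=-2.522: |R|=0.42509 <1
  x=-1.739: |R|=0.18675 <1
  x=-1.645: |R|=0.18337 <1
  x=-1.370: |R|=0.20456 <1
  x=-3.690: |R|=1.47819 >1
  x=-3.504: |R|=1.25458 >1
  x=-3.340: |R|=1.07498 >1
Stable set (-3.2667, 0).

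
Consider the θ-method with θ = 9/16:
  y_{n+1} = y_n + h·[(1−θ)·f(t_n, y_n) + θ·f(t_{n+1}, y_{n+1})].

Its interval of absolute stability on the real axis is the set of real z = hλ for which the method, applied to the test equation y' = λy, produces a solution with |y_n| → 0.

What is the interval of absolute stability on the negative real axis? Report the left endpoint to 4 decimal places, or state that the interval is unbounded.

interval (−∞, 0).

On y'=λy, z=hλ:
  y_{n+1} = y_n + z·[7/16·y_n + 9/16·y_{n+1}] ⇒ (1 − 9/16z)y_{n+1} = (1 + 7/16z)y_n
  Hence R(z) = (1 + 7/16z)/(1 − 9/16z).

Boundary: |R(x)|=1, x<0.
x=-0.34: |R|=0.7146
x=-2: |R|=0.0588
x=-10: |R|=0.5094
x=-100: |R|=0.7467
θ=9/16≥1/2 ⇒ |1+7/16x|<|1−9/16x| ∀x<0 ⇒ unbounded interval.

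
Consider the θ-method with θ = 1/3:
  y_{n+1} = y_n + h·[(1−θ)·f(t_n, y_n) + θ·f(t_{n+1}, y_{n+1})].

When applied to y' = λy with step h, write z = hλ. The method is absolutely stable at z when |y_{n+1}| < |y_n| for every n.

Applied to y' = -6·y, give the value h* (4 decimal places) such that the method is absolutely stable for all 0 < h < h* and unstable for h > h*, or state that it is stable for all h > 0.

Set f=λy, z=hλ:
  y_{n+1} = y_n + z·[2/3·y_n + 1/3·y_{n+1}] ⇒ (1 − 1/3z)y_{n+1} = (1 + 2/3z)y_n
  ⇒ R(z) = (1 + 2/3z)/(1 − 1/3z).

Solve |R(x)|<1 on ℝ⁻.
x=-0.9: |R|=0.3077
R=−1: 1+2/3x = −1+1/3x ⇒ -1/3x=2 ⇒ x=2/(-1/3)=-6.0000
Confirm numerically:
  x=-4.048: |R|=0.72304 <1
  x=-4.041: |R|=0.72177 <1
  x=-3.976: |R|=0.70986 <1
  x=-6.467: |R|=1.04933 >1
  x=-6.399: |R|=1.04245 >1
  x=-6.063: |R|=1.00695 >1
Interval (-6.0000, 0).

(-6.0000,0); λ=-6 ⇒ h* = (6)/6 = 1.0000.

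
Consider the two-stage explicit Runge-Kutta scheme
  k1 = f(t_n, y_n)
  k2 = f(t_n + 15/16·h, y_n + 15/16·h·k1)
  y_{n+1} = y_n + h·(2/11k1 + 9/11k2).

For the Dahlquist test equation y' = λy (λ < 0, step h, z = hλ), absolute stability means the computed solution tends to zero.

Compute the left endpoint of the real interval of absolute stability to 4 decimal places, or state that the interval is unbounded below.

Set f=λy, z=hλ:
  k1=λy_n ⇒ h·k1=z·y_n;  k2=λ(1+15/16z)y_n ⇒ h·k2=z(1+15/16z)y_n
  y_{n+1}/y_n = 1 + 2/11z + 9/11z(1+15/16z) = 1 + z + 135/176z²
  Hence R(z) = 1 + z + 135/176z².

Need |R(x)|<1, x<0.
x=-1.34: |R|=1.0373
R=1: x+135/176x²=0 ⇒ x=−176/135=-1.3037; min R=1−1/(4·135/176)=0.6741>−1
Confirm numerically:
  x=-1.156: |R|=0.86903 <1
  x=-0.983: |R|=0.75819 <1
  x=-0.820: |R|=0.69576 <1
  x=-1.397: |R|=1.09997 >1
  x=-1.363: |R|=1.06199 >1
  x=-1.324: |R|=1.02061 >1
Interval (-1.3037, 0).

left endpoint -1.3037.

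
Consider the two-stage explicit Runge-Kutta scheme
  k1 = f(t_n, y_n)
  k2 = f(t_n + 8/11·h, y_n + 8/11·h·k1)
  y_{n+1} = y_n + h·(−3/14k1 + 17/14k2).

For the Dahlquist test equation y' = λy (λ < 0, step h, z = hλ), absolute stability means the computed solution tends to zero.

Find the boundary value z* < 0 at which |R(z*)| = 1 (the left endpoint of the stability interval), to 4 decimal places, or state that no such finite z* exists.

left endpoint -1.1324.

Set f=λy, z=hλ:
  k1=λy_n ⇒ h·k1=z·y_n;  k2=λ(1+8/11z)y_n ⇒ h·k2=z(1+8/11z)y_n
  y_{n+1}/y_n = 1 − 3/14z + 17/14z(1+8/11z) = 1 + z + 68/77z²
  R(z) = 1 + z + 68/77z².

Solve |R(x)|<1 on ℝ⁻.
x=-0.92: |R|=0.8275
R=1: x+68/77x²=0 ⇒ x=−77/68=-1.1324; min R=1−1/(4·68/77)=0.7169>−1
Confirm numerically:
  x=-1.010: |R|=0.89087 <1
  x=-0.923: |R|=0.82935 <1
  x=-0.912: |R|=0.82253 <1
  x=-0.649: |R|=0.72297 <1
  x=-1.488: |R|=1.46735 >1
  x=-1.444: |R|=1.39742 >1
  x=-1.277: |R|=1.16312 >1
Stable set (-1.1324, 0).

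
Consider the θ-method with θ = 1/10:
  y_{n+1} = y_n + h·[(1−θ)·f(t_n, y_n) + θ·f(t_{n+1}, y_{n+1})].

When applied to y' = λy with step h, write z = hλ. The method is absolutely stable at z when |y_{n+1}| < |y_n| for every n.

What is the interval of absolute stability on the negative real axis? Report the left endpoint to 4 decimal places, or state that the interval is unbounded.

With y'=λy (z=hλ):
  y_{n+1} = y_n + z·[9/10·y_n + 1/10·y_{n+1}] ⇒ (1 − 1/10z)y_{n+1} = (1 + 9/10z)y_n
  R(z) = (1 + 9/10z)/(1 − 1/10z).

Need |R(x)|<1, x<0.
x=-0.93: |R|=0.1491
R=−1: 1+9/10x = −1+1/10x ⇒ -4/5x=2 ⇒ x=2/(-4/5)=-2.5000
Confirm numerically:
  x=-2.448: |R|=0.96658 <1
  x=-2.381: |R|=0.92311 <1
  x=-2.131: |R|=0.75666 <1
  x=-1.576: |R|=0.36144 <1
  x=-3.019: |R|=1.31892 >1
  x=-2.928: |R|=1.26485 >1
  x=-2.815: |R|=1.19664 >1
Stable set (-2.5000, 0).

z∈(-2.5000,0).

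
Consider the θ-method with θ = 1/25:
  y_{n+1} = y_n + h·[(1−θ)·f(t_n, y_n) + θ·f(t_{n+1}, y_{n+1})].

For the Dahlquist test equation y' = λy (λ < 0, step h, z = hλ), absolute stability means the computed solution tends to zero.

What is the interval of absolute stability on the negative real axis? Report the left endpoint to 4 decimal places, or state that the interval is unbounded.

Set f=λy, z=hλ:
  y_{n+1} = y_n + z·[24/25·y_n + 1/25·y_{n+1}] ⇒ (1 − 1/25z)y_{n+1} = (1 + 24/25z)y_n
  ⇒ R(z) = (1 + 24/25z)/(1 − 1/25z).

Find x<0 with |R(x)|<1.
x=-0.45: |R|=0.5580
R=−1: 1+24/25x = −1+1/25x ⇒ -23/25x=2 ⇒ x=2/(-23/25)=-2.1739
Confirm numerically:
  x=-1.997: |R|=0.84928 <1
  x=-1.615: |R|=0.51700 <1
  x=-0.920: |R|=0.11265 <1
  x=-0.901: |R|=0.13034 <1
  x=-2.543: |R|=1.30821 >1
  x=-2.504: |R|=1.27603 >1
So |R|<1 on (-2.1739, 0).

z∈(-2.1739,0).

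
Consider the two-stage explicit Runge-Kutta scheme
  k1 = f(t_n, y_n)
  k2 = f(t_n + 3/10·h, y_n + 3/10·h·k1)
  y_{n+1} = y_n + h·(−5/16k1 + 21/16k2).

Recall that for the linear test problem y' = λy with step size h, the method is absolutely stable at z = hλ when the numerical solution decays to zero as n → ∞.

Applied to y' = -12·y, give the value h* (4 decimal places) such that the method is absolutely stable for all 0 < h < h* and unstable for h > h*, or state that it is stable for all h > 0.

On y'=λy, z=hλ:
  k1=λy_n ⇒ h·k1=z·y_n;  k2=λ(1+3/10z)y_n ⇒ h·k2=z(1+3/10z)y_n
  y_{n+1}/y_n = 1 − 5/16z + 21/16z(1+3/10z) = 1 + z + 63/160z²
  Hence R(z) = 1 + z + 63/160z².

Solve |R(x)|<1 on ℝ⁻.
x=-1.51: |R|=0.3878
R=1: x+63/160x²=0 ⇒ x=−160/63=-2.5397; min R=1−1/(4·63/160)=0.3651>−1
Confirm numerically:
  x=-2.504: |R|=0.96482 <1
  x=-1.546: |R|=0.39511 <1
  x=-1.464: |R|=0.37992 <1
  x=-1.368: |R|=0.36887 <1
  x=-2.721: |R|=1.19426 >1
  x=-2.593: |R|=1.05444 >1
So |R|<1 on (-2.5397, 0).

(-2.5397,0); λ=-12 ⇒ h* = (160/63)/12 = 0.2116.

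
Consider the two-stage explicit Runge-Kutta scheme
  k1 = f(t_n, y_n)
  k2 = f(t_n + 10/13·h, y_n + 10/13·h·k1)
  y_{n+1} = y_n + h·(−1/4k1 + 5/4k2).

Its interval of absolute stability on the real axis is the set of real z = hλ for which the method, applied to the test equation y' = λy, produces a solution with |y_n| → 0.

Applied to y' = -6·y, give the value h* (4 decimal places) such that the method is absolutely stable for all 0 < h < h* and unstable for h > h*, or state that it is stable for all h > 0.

Test eqn y'=λy, z=hλ:
  k1=λy_n ⇒ h·k1=z·y_n;  k2=λ(1+10/13z)y_n ⇒ h·k2=z(1+10/13z)y_n
  y_{n+1}/y_n = 1 − 1/4z + 5/4z(1+10/13z) = 1 + z + 25/26z²
  R(z) = 1 + z + 25/26z².

Boundary: |R(x)|=1, x<0.
x=-0.41: |R|=0.7516
R=1: x+25/26x²=0 ⇒ x=−26/25=-1.0400; min R=1−1/(4·25/26)=0.7400>−1
Confirm numerically:
  x=-0.992: |R|=0.95422 <1
  x=-0.665: |R|=0.76022 <1
  x=-0.650: |R|=0.75625 <1
  x=-0.469: |R|=0.74250 <1
  x=-1.328: |R|=1.36775 >1
  x=-1.294: |R|=1.31603 >1
  x=-1.100: |R|=1.06346 >1
So |R|<1 on (-1.0400, 0).

(-1.0400,0); λ=-6 ⇒ h* = (26/25)/6 = 0.1733.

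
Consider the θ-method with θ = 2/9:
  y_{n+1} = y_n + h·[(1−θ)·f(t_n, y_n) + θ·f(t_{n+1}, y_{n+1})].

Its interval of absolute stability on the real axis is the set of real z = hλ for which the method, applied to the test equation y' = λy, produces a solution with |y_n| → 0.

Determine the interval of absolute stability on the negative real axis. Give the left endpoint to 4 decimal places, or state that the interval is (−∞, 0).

z∈(-3.6000,0).

With y'=λy (z=hλ):
  y_{n+1} = y_n + z·[7/9·y_n + 2/9·y_{n+1}] ⇒ (1 − 2/9z)y_{n+1} = (1 + 7/9z)y_n
  ⇒ R(z) = (1 + 7/9z)/(1 − 2/9z).

Need |R(x)|<1, x<0.
x=-1.54: |R|=0.1474
R=−1: 1+7/9x = −1+2/9x ⇒ -5/9x=2 ⇒ x=2/(-5/9)=-3.6000
Confirm numerically:
  x=-3.273: |R|=0.89483 <1
  x=-2.662: |R|=0.67258 <1
  x=-1.692: |R|=0.22965 <1
  x=-1.686: |R|=0.22648 <1
  x=-3.673: |R|=1.02233 >1
  x=-3.659: |R|=1.01808 >1
Stable set (-3.6000, 0).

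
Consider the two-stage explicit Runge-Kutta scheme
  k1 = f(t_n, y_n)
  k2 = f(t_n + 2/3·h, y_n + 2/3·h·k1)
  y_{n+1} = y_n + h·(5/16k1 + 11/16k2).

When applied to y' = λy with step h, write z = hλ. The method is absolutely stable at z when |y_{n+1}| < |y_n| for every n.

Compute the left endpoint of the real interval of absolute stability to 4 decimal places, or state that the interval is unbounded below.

left endpoint -2.1818.

Test eqn y'=λy, z=hλ:
  k1=λy_n ⇒ h·k1=z·y_n;  k2=λ(1+2/3z)y_n ⇒ h·k2=z(1+2/3z)y_n
  y_{n+1}/y_n = 1 + 5/16z + 11/16z(1+2/3z) = 1 + z + 11/24z²
  so R(z) = 1 + z + 11/24z².

Solve |R(x)|<1 on ℝ⁻.
x=-0.66: |R|=0.5396
R=1: x+11/24x²=0 ⇒ x=−24/11=-2.1818; min R=1−1/(4·11/24)=0.4545>−1
Confirm numerically:
  x=-2.155: |R|=0.97351 <1
  x=-1.841: |R|=0.71242 <1
  x=-1.254: |R|=0.46674 <1
  x=-2.707: |R|=1.65160 >1
  x=-2.376: |R|=1.21146 >1
  x=-2.349: |R|=1.17999 >1
Interval (-2.1818, 0).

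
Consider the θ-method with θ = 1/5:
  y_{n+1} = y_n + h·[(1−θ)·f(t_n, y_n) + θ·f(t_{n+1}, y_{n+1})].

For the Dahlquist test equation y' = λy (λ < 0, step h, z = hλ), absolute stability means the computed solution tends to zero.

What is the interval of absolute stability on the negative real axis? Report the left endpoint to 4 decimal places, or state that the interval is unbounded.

Set f=λy, z=hλ:
  y_{n+1} = y_n + z·[4/5·y_n + 1/5·y_{n+1}] ⇒ (1 − 1/5z)y_{n+1} = (1 + 4/5z)y_n
  so R(z) = (1 + 4/5z)/(1 − 1/5z).

Find x<0 with |R(x)|<1.
x=-1.33: |R|=0.0506
R=−1: 1+4/5x = −1+1/5x ⇒ -3/5x=2 ⇒ x=2/(-3/5)=-3.3333
Confirm numerically:
  x=-2.868: |R|=0.82257 <1
  x=-2.559: |R|=0.69268 <1
  x=-1.389: |R|=0.08702 <1
  x=-3.911: |R|=1.19448 >1
  x=-3.632: |R|=1.10380 >1
  x=-3.544: |R|=1.07397 >1
Stable set (-3.3333, 0).

z∈(-3.3333,0).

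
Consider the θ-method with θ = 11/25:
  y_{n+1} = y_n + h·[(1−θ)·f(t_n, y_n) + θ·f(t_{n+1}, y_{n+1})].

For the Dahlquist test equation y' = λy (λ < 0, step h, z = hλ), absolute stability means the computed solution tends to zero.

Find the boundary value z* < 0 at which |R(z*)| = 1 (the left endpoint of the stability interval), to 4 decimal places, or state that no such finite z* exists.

z* = -16.6667.

Set f=λy, z=hλ:
  y_{n+1} = y_n + z·[14/25·y_n + 11/25·y_{n+1}] ⇒ (1 − 11/25z)y_{n+1} = (1 + 14/25z)y_n
  Hence R(z) = (1 + 14/25z)/(1 − 11/25z).

Boundary: |R(x)|=1, x<0.
x=-0.8: |R|=0.4083
R=−1: 1+14/25x = −1+11/25x ⇒ -3/25x=2 ⇒ x=2/(-3/25)=-16.6667
Confirm numerically:
  x=-14.327: |R|=0.96156 <1
  x=-7.331: |R|=0.73489 <1
  x=-7.081: |R|=0.72051 <1
  x=-17.176: |R|=1.00714 >1
  x=-17.144: |R|=1.00670 >1
Stable set (-16.6667, 0).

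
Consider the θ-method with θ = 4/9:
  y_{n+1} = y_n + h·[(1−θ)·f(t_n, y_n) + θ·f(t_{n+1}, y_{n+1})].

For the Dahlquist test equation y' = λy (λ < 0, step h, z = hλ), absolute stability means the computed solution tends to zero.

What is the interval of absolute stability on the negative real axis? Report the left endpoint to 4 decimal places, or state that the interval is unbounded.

(-18.0000, 0).

Test eqn y'=λy, z=hλ:
  y_{n+1} = y_n + z·[5/9·y_n + 4/9·y_{n+1}] ⇒ (1 − 4/9z)y_{n+1} = (1 + 5/9z)y_n
  so R(z) = (1 + 5/9z)/(1 − 4/9z).

Need |R(x)|<1, x<0.
x=-1.25: |R|=0.1964
R=−1: 1+5/9x = −1+4/9x ⇒ -1/9x=2 ⇒ x=2/(-1/9)=-18.0000
Confirm numerically:
  x=-17.074: |R|=0.98802 <1
  x=-13.818: |R|=0.93493 <1
  x=-12.419: |R|=0.90488 <1
  x=-11.336: |R|=0.87737 <1
  x=-18.570: |R|=1.00684 >1
  x=-18.527: |R|=1.00634 >1
  x=-18.513: |R|=1.00618 >1
Interval (-18.0000, 0).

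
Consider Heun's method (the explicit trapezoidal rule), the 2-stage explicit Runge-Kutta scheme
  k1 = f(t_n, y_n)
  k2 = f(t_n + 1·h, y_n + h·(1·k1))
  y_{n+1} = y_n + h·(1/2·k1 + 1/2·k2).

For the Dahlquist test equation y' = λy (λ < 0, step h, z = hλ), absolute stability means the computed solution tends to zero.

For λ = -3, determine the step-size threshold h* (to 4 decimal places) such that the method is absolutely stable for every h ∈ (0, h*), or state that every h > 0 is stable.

(-2.0000,0); λ=-3 ⇒ h* = 0.6667.

Test eqn y'=λy, z=hλ:
  order 2, 2-stage ⇒ R(z)=1+z+z^2/2
  (e.g. R(-1.29)=0.54205, |R|=0.54205)

Find x<0 with |R(x)|<1.
x=-1.29: |R|=0.5421
|R(-2.17)|=1.1845 |R(-1.32)|=0.5512 |R(-0.71)|=0.5421
Bisect:
  x_lo=-2.6707 |R|=1.8956  x_hi=-0.2609 |R|=0.7731
  mid=-1.46580 |R|=0.60848 →hi
  mid=-2.06824 |R|=1.07057 →lo
  mid=-1.76702 |R|=0.79416 →hi
  mid=-1.91763 |R|=0.92102 →hi
  mid=-1.99293 |R|=0.99296 →hi
  mid=-2.03059 |R|=1.03105 →lo
  mid=-2.01176 |R|=1.01183 →lo
  mid=-2.00235 |R|=1.00235 →lo
  ...
  [-2.00014,-1.99999] ⇒ x*=-2.0000
So |R|<1 on (-2.0000, 0).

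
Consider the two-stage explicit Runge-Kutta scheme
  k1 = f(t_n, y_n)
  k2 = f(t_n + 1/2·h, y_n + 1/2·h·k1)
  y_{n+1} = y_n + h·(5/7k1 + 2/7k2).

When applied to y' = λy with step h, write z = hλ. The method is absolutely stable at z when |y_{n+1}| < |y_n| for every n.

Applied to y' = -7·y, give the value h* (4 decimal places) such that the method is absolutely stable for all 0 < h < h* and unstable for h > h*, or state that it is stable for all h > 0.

(-7.0000,0); λ=-7 ⇒ h* = (7)/7 = 1.0000.

With y'=λy (z=hλ):
  k1=λy_n ⇒ h·k1=z·y_n;  k2=λ(1+1/2z)y_n ⇒ h·k2=z(1+1/2z)y_n
  y_{n+1}/y_n = 1 + 5/7z + 2/7z(1+1/2z) = 1 + z + 1/7z²
  ⇒ R(z) = 1 + z + 1/7z².

Need |R(x)|<1, x<0.
x=-1.01: |R|=0.1357
R=1: x+1/7x²=0 ⇒ x=−7=-7.0000; min R=1−1/(4·1/7)=-0.7500>−1
Confirm numerically:
  x=-6.652: |R|=0.66930 <1
  x=-5.220: |R|=0.32737 <1
  x=-4.096: |R|=0.69925 <1
  x=-3.803: |R|=0.73688 <1
  x=-7.060: |R|=1.06051 >1
  x=-7.045: |R|=1.04529 >1
  x=-7.026: |R|=1.02610 >1
Interval (-7.0000, 0).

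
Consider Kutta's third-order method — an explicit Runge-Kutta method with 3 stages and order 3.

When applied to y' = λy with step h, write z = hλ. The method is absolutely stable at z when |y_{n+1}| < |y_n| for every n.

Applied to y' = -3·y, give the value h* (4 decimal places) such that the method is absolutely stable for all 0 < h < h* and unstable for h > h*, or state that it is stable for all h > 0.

With y'=λy (z=hλ):
  order 3, 3-stage ⇒ R(z)=1+z+z^2/2+z^3/6
  (e.g. R(-0.69)=0.49330, |R|=0.49330)

Boundary: |R(x)|=1, x<0.
x=-0.69: |R|=0.4933
|R(-2.39)|=0.8093 |R(-1.98)|=0.3135 |R(-1.54)|=0.0371
Bisect:
  x_lo=-2.9729 |R|=1.9329  x_hi=-0.2641 |R|=0.7677
  mid=-1.61850 |R|=0.01535 →hi
  mid=-2.29568 |R|=0.67704 →hi
  mid=-2.63428 |R|=1.21129 →lo
  mid=-2.46498 |R|=0.92317 →hi
  mid=-2.54963 |R|=1.06168 →lo
  mid=-2.50730 |R|=0.99108 →hi
  mid=-2.52847 |R|=1.02604 →lo
  mid=-2.51789 |R|=1.00847 →lo
  mid=-2.51259 |R|=0.99975 →hi
  ...
  [-2.51276,-2.51259] ⇒ x*=-2.5127
Stable set (-2.5127, 0).

(-2.5127,0); λ=-3 ⇒ h* = 0.8376.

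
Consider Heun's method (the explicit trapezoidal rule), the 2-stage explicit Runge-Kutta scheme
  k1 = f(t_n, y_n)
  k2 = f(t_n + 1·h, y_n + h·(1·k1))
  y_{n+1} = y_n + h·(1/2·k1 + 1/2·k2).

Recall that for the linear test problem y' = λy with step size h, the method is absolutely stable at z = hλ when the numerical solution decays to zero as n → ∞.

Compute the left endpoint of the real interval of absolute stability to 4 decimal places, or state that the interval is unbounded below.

z* = -2.0000.

On y'=λy, z=hλ:
  order 2, 2-stage ⇒ R(z)=1+z+z^2/2
  (e.g. R(-1.76)=0.78880, |R|=0.78880)

Boundary: |R(x)|=1, x<0.
x=-1.76: |R|=0.7888
|R(-2.27)|=1.3064 |R(-2.06)|=1.0618 |R(-0.79)|=0.5221
Bisect:
  x_lo=-2.7731 |R|=2.0720  x_hi=-0.0934 |R|=0.9110
  mid=-1.43326 |R|=0.59386 →hi
  mid=-2.10319 |R|=1.10851 →lo
  mid=-1.76823 |R|=0.79509 →hi
  mid=-1.93571 |R|=0.93777 →hi
  mid=-2.01945 |R|=1.01964 →lo
  mid=-1.97758 |R|=0.97783 →hi
  mid=-1.99851 |R|=0.99852 →hi
  mid=-2.00898 |R|=1.00902 →lo
  mid=-2.00375 |R|=1.00375 →lo
  ...
  [-2.00015,-1.99999] ⇒ x*=-2.0000
Interval (-2.0000, 0).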